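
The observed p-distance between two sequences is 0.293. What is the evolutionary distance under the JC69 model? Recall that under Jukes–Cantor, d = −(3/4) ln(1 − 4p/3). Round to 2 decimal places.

0.37

d = −(3/4) ln(1 − 4p/3) = −0.75 ln(1 − 0.390667) = −0.75 ln(0.609333)
  = −0.75 × (-0.495390) = 0.371543 substitutions/site.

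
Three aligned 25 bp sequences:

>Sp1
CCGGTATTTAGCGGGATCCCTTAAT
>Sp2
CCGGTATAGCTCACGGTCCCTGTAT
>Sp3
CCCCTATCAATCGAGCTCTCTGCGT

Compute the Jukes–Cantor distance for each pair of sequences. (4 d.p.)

d(Sp1,Sp2) = 0.4904, d(Sp1,Sp3) = 0.6626, d(Sp2,Sp3) = 0.6626

Sp1–Sp2: 9/25 sites differ → p = 0.36, d = −0.75 ln(1 − 0.48) = 0.490445 ≈ 0.4904.
Sp1–Sp3: 11/25 sites differ → p = 0.44, d = −0.75 ln(1 − 0.586667) = 0.662626 ≈ 0.6626.
Sp2–Sp3: 11/25 sites differ → p = 0.44, d = −0.75 ln(1 − 0.586667) = 0.662626 ≈ 0.6626.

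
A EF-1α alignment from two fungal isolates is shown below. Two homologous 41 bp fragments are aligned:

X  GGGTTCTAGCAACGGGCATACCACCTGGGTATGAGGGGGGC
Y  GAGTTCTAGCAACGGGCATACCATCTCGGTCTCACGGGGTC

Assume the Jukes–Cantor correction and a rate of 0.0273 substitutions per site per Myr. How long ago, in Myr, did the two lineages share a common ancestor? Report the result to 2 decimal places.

3.55

The sequences differ at 7 of 41 sites (2, 24, 27, 31, 33, 35, 40), so p = 7/41 ≈ 0.170732.
d = −(3/4) ln(1 − 4p/3) = −0.75 ln(1 − 0.227643) = −0.75 ln(0.772357)
  = −0.75 × (-0.258308) = 0.193731 substitutions/site.
Under a molecular clock d = 2μt, so t = d/(2μ) = 0.193731 / (2 × 0.0273) = 3.55 Myr.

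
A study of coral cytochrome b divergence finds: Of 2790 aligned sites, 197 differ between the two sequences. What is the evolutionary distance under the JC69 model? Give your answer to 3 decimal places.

0.074

p = 197/2790 ≈ 0.070609.
d = −(3/4) ln(1 − 4p/3) = −0.75 ln(1 − 0.094145) = −0.75 ln(0.905855)
  = −0.75 × (-0.098876) = 0.074157 substitutions/site.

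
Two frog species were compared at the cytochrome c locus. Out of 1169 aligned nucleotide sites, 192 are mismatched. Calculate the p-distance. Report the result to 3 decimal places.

0.164

p = 192/1169 = 0.164242… ≈ 0.164 (to 3 d.p.).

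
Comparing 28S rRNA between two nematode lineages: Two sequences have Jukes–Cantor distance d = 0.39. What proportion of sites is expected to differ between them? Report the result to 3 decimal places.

p = (3/4)(1 − e^(−4d/3)) = 0.75 × (1 − e^(-0.52)) = 0.75 × (1 − 0.594521) = 0.304109.

0.304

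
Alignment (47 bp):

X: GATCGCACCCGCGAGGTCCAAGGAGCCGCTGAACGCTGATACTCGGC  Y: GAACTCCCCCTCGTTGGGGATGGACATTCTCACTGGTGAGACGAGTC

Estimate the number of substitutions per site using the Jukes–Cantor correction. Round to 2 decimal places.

The sequences differ at 22 of 47 sites, so p = 22/47 ≈ 0.468085.
d = −(3/4) ln(1 − 4p/3) = −0.75 ln(1 − 0.624113) = −0.75 ln(0.375887)
  = −0.75 × (-0.978467) = 0.733850 substitutions/site.

0.73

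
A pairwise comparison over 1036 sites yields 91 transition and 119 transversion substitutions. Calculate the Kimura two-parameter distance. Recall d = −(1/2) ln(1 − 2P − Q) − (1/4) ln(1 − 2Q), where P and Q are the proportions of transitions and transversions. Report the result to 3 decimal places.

0.237

P = 91/1036 ≈ 0.087838 and Q = 119/1036 ≈ 0.114865.
Under the Kimura two-parameter model, d = −½ ln(1 − 2P − Q) − ¼ ln(1 − 2Q).
1 − 2P − Q = 0.709459, giving −½ ln(0.709459) = 0.171626.
1 − 2Q = 0.77027, giving −¼ ln(0.77027) = 0.065254.
d = 0.171626 + 0.065254 = 0.236880.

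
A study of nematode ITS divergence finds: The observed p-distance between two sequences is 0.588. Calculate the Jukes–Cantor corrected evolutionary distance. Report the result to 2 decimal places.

1.15

d = −(3/4) ln(1 − 4p/3) = −0.75 ln(1 − 0.784) = −0.75 ln(0.216)
  = −0.75 × (-1.532477) = 1.149358 substitutions/site.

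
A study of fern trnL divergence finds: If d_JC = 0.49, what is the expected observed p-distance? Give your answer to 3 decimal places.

0.360

p = (3/4)(1 − e^(−4d/3)) = 0.75 × (1 − e^(-0.653333)) = 0.75 × (1 − 0.520309) = 0.359768.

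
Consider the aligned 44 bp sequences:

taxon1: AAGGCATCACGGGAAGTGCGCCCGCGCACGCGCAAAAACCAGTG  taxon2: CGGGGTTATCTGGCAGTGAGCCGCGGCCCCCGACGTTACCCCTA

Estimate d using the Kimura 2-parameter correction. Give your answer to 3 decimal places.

0.918

Of 44 sites, 3 differences are transitions and 19 are transversions, so P = 3/44 ≈ 0.068182 and Q = 19/44 ≈ 0.431818.
Under the Kimura two-parameter model, d = −½ ln(1 − 2P − Q) − ¼ ln(1 − 2Q).
1 − 2P − Q = 0.431818, giving −½ ln(0.431818) = 0.419876.
1 − 2Q = 0.136364, giving −¼ ln(0.136364) = 0.498107.
d = 0.419876 + 0.498107 = 0.917983.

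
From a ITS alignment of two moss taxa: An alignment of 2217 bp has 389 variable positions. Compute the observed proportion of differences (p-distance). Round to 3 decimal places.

p = 389/2217 = 0.175462… ≈ 0.175 (to 3 d.p.).

0.175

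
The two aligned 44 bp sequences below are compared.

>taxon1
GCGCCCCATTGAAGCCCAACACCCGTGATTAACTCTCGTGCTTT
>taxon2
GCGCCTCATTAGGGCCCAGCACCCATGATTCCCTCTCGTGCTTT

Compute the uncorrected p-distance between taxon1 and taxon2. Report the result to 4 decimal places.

The sequences differ at 8 of 44 positions (sites 6, 11, 12, 13, 19, 25, 31, 32).
p = 8/44 = 0.181818… ≈ 0.1818 (to 4 d.p.).

0.1818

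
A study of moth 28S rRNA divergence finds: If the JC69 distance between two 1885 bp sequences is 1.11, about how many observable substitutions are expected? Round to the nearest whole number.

1092

Invert JC69: p = (3/4)(1 − e^(−4d/3)) = 0.75 × (1 − e^(-1.48)) = 0.75 × (1 − 0.227638) = 0.579272.
Expected differing sites = pL ≈ 0.579272 × 1885 = 1091.92772 ≈ 1092.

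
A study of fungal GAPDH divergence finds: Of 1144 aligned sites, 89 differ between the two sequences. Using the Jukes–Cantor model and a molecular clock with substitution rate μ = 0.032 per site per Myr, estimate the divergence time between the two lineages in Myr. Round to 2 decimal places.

1.28

p = 89/1144 ≈ 0.077797.
d = −(3/4) ln(1 − 4p/3) = −0.75 ln(1 − 0.103729) = −0.75 ln(0.896271)
  = −0.75 × (-0.109512) = 0.082134 substitutions/site.
Under a molecular clock d = 2μt, so t = d/(2μ) = 0.082134 / (2 × 0.032) = 1.28 Myr.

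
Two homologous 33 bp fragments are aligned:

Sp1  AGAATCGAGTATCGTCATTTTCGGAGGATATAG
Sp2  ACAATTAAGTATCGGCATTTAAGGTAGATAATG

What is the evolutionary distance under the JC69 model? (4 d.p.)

0.3882

The sequences differ at 10 of 33 sites (2, 6, 7, 15, 21, 22, 25, 26, 31, 32), so p = 10/33 ≈ 0.30303.
d = −(3/4) ln(1 − 4p/3) = −0.75 ln(1 − 0.40404) = −0.75 ln(0.59596)
  = −0.75 × (-0.517582) = 0.388187 substitutions/site.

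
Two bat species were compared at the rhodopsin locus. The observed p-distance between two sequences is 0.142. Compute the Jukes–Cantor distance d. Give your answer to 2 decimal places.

0.16

d = −(3/4) ln(1 − 4p/3) = −0.75 ln(1 − 0.189333) = −0.75 ln(0.810667)
  = −0.75 × (-0.209898) = 0.157424 substitutions/site.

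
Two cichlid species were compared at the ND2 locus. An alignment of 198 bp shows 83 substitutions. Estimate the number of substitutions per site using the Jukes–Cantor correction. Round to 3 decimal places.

0.614

p = 83/198 ≈ 0.419192.
d = −(3/4) ln(1 − 4p/3) = −0.75 ln(1 − 0.558923) = −0.75 ln(0.441077)
  = −0.75 × (-0.818536) = 0.613902 substitutions/site.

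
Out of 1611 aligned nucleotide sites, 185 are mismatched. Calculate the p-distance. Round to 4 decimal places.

p = 185/1611 = 0.114835… ≈ 0.1148 (to 4 d.p.).

0.1148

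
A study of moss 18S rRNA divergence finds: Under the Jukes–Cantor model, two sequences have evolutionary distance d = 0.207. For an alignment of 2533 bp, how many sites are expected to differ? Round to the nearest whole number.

Invert JC69: p = (3/4)(1 − e^(−4d/3)) = 0.75 × (1 − e^(-0.276)) = 0.75 × (1 − 0.758813) = 0.180890.
Expected differing sites = pL ≈ 0.180890 × 2533 = 458.19437 ≈ 458.

458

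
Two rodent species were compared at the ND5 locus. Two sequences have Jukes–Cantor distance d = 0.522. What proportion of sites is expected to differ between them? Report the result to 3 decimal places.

p = (3/4)(1 − e^(−4d/3)) = 0.75 × (1 − e^(-0.696)) = 0.75 × (1 − 0.498576) = 0.376068.

0.376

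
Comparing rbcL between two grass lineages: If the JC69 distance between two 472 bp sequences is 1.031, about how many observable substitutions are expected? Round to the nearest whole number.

264

Invert JC69: p = (3/4)(1 − e^(−4d/3)) = 0.75 × (1 − e^(-1.374667)) = 0.75 × (1 − 0.252924) = 0.560307.
Expected differing sites = pL ≈ 0.560307 × 472 = 264.464904 ≈ 264.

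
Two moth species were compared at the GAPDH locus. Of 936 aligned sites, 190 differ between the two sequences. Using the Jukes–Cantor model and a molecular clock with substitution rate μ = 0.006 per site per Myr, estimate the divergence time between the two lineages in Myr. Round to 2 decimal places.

p = 190/936 ≈ 0.202991.
d = −(3/4) ln(1 − 4p/3) = −0.75 ln(1 − 0.270655) = −0.75 ln(0.729345)
  = −0.75 × (-0.315608) = 0.236706 substitutions/site.
Under a molecular clock d = 2μt, so t = d/(2μ) = 0.236706 / (2 × 0.006) = 19.73 Myr.

19.73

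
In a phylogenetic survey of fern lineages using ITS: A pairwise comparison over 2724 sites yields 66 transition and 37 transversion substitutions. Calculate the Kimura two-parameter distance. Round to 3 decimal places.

P = 66/2724 ≈ 0.024229 and Q = 37/2724 ≈ 0.013583.
Under the Kimura two-parameter model, d = −½ ln(1 − 2P − Q) − ¼ ln(1 − 2Q).
1 − 2P − Q = 0.937959, giving −½ ln(0.937959) = 0.032025.
1 − 2Q = 0.972834, giving −¼ ln(0.972834) = 0.006885.
d = 0.032025 + 0.006885 = 0.038910.

0.039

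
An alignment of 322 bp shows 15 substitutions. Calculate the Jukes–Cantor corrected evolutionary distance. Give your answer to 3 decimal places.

0.048

p = 15/322 ≈ 0.046584.
d = −(3/4) ln(1 − 4p/3) = −0.75 ln(1 − 0.062112) = −0.75 ln(0.937888)
  = −0.75 × (-0.064125) = 0.048094 substitutions/site.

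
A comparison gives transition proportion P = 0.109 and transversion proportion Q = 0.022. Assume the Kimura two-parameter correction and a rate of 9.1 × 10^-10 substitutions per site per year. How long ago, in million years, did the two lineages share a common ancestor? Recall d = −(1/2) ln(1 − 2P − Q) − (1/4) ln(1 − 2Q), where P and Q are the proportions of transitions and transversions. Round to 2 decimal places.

81.58

Under the Kimura two-parameter model, d = −½ ln(1 − 2P − Q) − ¼ ln(1 − 2Q).
1 − 2P − Q = 0.76, giving −½ ln(0.76) = 0.137218.
1 − 2Q = 0.956, giving −¼ ln(0.956) = 0.011249.
d = 0.137218 + 0.011249 = 0.148467.
Under a molecular clock d = 2μt, so t = d/(2μ) = 0.148467 / (2 × 9.1 × 10^-10) = 81.58 million years.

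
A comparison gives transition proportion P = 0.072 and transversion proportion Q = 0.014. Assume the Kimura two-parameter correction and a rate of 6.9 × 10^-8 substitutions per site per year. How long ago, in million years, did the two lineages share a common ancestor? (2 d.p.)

Under the Kimura two-parameter model, d = −½ ln(1 − 2P − Q) − ¼ ln(1 − 2Q).
1 − 2P − Q = 0.842, giving −½ ln(0.842) = 0.085988.
1 − 2Q = 0.972, giving −¼ ln(0.972) = 0.007100.
d = 0.085988 + 0.007100 = 0.093088.
Under a molecular clock d = 2μt, so t = d/(2μ) = 0.093088 / (2 × 6.9 × 10^-8) = 0.67 million years.

0.67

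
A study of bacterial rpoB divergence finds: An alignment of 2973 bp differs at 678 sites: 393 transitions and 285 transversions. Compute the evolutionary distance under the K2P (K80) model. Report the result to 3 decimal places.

P = 393/2973 ≈ 0.13219 and Q = 285/2973 ≈ 0.095863.
Under the Kimura two-parameter model, d = −½ ln(1 − 2P − Q) − ¼ ln(1 − 2Q).
1 − 2P − Q = 0.639757, giving −½ ln(0.639757) = 0.223333.
1 − 2Q = 0.808274, giving −¼ ln(0.808274) = 0.053214.
d = 0.223333 + 0.053214 = 0.276547.

0.277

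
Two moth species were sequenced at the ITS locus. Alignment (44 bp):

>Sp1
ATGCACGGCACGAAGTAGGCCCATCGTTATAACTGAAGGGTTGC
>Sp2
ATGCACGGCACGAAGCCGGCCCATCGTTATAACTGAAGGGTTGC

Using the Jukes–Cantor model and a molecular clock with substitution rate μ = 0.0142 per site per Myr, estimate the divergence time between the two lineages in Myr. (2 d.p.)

The sequences differ at 2 of 44 sites (16, 17), so p = 2/44 ≈ 0.045455.
d = −(3/4) ln(1 − 4p/3) = −0.75 ln(1 − 0.060607) = −0.75 ln(0.939393)
  = −0.75 × (-0.062521) = 0.046891 substitutions/site.
Under a molecular clock d = 2μt, so t = d/(2μ) = 0.046891 / (2 × 0.0142) = 1.65 Myr.

1.65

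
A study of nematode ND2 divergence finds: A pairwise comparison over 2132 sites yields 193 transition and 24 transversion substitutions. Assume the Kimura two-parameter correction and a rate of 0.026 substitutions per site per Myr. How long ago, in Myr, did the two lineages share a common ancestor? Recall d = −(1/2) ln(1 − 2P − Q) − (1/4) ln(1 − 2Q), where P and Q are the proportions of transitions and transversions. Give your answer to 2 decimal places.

P = 193/2132 ≈ 0.090525 and Q = 24/2132 ≈ 0.011257.
Under the Kimura two-parameter model, d = −½ ln(1 − 2P − Q) − ¼ ln(1 − 2Q).
1 − 2P − Q = 0.807693, giving −½ ln(0.807693) = 0.106787.
1 − 2Q = 0.977486, giving −¼ ln(0.977486) = 0.005693.
d = 0.106787 + 0.005693 = 0.112480.
Under a molecular clock d = 2μt, so t = d/(2μ) = 0.112480 / (2 × 0.026) = 2.16 Myr.

2.16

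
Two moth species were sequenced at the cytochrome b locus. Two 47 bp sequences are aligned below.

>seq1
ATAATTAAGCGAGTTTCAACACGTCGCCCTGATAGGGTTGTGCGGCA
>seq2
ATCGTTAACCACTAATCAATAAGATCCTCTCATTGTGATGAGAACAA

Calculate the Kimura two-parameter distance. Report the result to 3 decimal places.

0.801

Of 47 sites, 6 differences are transitions and 17 are transversions, so P = 6/47 ≈ 0.12766 and Q = 17/47 ≈ 0.361702.
Under the Kimura two-parameter model, d = −½ ln(1 − 2P − Q) − ¼ ln(1 − 2Q).
1 − 2P − Q = 0.382978, giving −½ ln(0.382978) = 0.479889.
1 − 2Q = 0.276596, giving −¼ ln(0.276596) = 0.321299.
d = 0.479889 + 0.321299 = 0.801188.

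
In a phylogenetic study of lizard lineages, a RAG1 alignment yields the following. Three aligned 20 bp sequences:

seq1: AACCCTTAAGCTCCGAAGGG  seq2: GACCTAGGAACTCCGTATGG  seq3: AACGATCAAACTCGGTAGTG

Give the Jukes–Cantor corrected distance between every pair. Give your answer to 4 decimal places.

d(seq1,seq2) = 0.5716, d(seq1,seq3) = 0.4715, d(seq2,seq3) = 0.6872

seq1–seq2: 8/20 sites differ → p = 0.4, d = −0.75 ln(1 − 0.533333) = 0.571605 ≈ 0.5716.
seq1–seq3: 7/20 sites differ → p = 0.35, d = −0.75 ln(1 − 0.466667) = 0.471457 ≈ 0.4715.
seq2–seq3: 9/20 sites differ → p = 0.45, d = −0.75 ln(1 − 0.6) = 0.687218 ≈ 0.6872.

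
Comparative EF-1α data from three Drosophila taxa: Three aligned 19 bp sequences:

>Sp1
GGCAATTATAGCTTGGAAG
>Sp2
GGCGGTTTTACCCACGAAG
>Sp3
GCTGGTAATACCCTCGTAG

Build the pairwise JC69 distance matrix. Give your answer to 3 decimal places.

Sp1–Sp2: 7/19 sites differ → p ≈ 0.368421, d = −0.75 ln(1 − 0.491228) = 0.506816 ≈ 0.507.
Sp1–Sp3: 9/19 sites differ → p ≈ 0.473684, d = −0.75 ln(1 − 0.631579) = 0.748897 ≈ 0.749.
Sp2–Sp3: 6/19 sites differ → p ≈ 0.315789, d = −0.75 ln(1 − 0.421052) = 0.409907 ≈ 0.410.

d(Sp1,Sp2) = 0.507, d(Sp1,Sp3) = 0.749, d(Sp2,Sp3) = 0.410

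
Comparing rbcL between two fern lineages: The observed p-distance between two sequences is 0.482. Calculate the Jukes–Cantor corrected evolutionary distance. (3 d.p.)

d = −(3/4) ln(1 − 4p/3) = −0.75 ln(1 − 0.642667) = −0.75 ln(0.357333)
  = −0.75 × (-1.029087) = 0.771815 substitutions/site.

0.772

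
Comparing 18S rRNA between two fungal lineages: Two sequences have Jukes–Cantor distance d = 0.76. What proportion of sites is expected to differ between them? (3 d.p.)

0.478

p = (3/4)(1 − e^(−4d/3)) = 0.75 × (1 − e^(-1.013333)) = 0.75 × (1 − 0.363007) = 0.477745.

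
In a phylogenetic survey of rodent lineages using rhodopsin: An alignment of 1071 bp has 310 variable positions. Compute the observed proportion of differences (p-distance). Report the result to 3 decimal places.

0.289

p = 310/1071 = 0.289449… ≈ 0.289 (to 3 d.p.).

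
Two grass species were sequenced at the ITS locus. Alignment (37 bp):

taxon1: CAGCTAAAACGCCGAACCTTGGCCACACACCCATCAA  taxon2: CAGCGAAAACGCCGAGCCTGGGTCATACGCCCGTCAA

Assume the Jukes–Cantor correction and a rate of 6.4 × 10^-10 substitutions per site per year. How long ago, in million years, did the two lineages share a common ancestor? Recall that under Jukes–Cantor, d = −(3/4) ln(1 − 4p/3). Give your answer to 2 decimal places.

The sequences differ at 7 of 37 sites (5, 16, 20, 23, 26, 29, 33), so p = 7/37 ≈ 0.189189.
d = −(3/4) ln(1 − 4p/3) = −0.75 ln(1 − 0.252252) = −0.75 ln(0.747748)
  = −0.75 × (-0.290689) = 0.218017 substitutions/site.
Under a molecular clock d = 2μt, so t = d/(2μ) = 0.218017 / (2 × 6.4 × 10^-10) = 170.33 million years.

170.33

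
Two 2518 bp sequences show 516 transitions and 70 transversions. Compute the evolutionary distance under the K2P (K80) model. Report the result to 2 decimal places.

0.30

P = 516/2518 ≈ 0.204925 and Q = 70/2518 ≈ 0.0278.
Under the Kimura two-parameter model, d = −½ ln(1 − 2P − Q) − ¼ ln(1 − 2Q).
1 − 2P − Q = 0.56235, giving −½ ln(0.56235) = 0.287815.
1 − 2Q = 0.9444, giving −¼ ln(0.9444) = 0.014301.
d = 0.287815 + 0.014301 = 0.302116.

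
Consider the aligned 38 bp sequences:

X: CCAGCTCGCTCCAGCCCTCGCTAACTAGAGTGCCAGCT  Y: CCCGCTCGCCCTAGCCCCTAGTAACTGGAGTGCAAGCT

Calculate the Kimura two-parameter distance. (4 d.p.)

Of 38 sites, 6 differences are transitions and 3 are transversions, so P = 6/38 ≈ 0.157895 and Q = 3/38 ≈ 0.078947.
Under the Kimura two-parameter model, d = −½ ln(1 − 2P − Q) − ¼ ln(1 − 2Q).
1 − 2P − Q = 0.605263, giving −½ ln(0.605263) = 0.251046.
1 − 2Q = 0.842106, giving −¼ ln(0.842106) = 0.042962.
d = 0.251046 + 0.042962 = 0.294008.

0.2940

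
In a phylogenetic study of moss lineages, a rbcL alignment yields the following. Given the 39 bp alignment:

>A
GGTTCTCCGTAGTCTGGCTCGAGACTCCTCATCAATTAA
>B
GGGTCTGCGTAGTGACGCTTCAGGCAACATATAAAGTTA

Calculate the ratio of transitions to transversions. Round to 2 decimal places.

Transitions are A↔G and C↔T; transversions are all other mismatches.
Transitions: 3. Transversions: 12.
R = 3/12 = 0.25.

0.25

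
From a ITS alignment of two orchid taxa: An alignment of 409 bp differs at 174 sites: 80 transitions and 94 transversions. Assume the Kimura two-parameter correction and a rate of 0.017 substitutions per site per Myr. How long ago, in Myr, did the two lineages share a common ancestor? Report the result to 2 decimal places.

P = 80/409 ≈ 0.195599 and Q = 94/409 ≈ 0.229829.
Under the Kimura two-parameter model, d = −½ ln(1 − 2P − Q) − ¼ ln(1 − 2Q).
1 − 2P − Q = 0.378973, giving −½ ln(0.378973) = 0.485145.
1 − 2Q = 0.540342, giving −¼ ln(0.540342) = 0.153888.
d = 0.485145 + 0.153888 = 0.639033.
Under a molecular clock d = 2μt, so t = d/(2μ) = 0.639033 / (2 × 0.017) = 18.80 Myr.

18.80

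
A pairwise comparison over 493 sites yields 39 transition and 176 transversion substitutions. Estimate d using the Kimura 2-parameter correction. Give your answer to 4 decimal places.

P = 39/493 ≈ 0.079108 and Q = 176/493 ≈ 0.356998.
Under the Kimura two-parameter model, d = −½ ln(1 − 2P − Q) − ¼ ln(1 − 2Q).
1 − 2P − Q = 0.484786, giving −½ ln(0.484786) = 0.362024.
1 − 2Q = 0.286004, giving −¼ ln(0.286004) = 0.312937.
d = 0.362024 + 0.312937 = 0.674961.

0.6750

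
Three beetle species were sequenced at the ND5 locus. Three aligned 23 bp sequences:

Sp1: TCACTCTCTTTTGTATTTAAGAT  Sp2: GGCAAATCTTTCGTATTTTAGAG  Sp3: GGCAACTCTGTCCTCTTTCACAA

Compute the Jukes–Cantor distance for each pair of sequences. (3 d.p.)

Sp1–Sp2: 9/23 sites differ → p ≈ 0.391304, d = −0.75 ln(1 − 0.521739) = 0.553199 ≈ 0.553.
Sp1–Sp3: 12/23 sites differ → p ≈ 0.521739, d = −0.75 ln(1 − 0.695652) = 0.892188 ≈ 0.892.
Sp2–Sp3: 7/23 sites differ → p ≈ 0.304348, d = −0.75 ln(1 − 0.405797) = 0.390401 ≈ 0.390.

d(Sp1,Sp2) = 0.553, d(Sp1,Sp3) = 0.892, d(Sp2,Sp3) = 0.390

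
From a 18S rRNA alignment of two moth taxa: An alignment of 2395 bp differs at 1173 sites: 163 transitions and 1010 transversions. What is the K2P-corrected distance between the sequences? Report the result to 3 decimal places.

0.872

P = 163/2395 ≈ 0.068058 and Q = 1010/2395 ≈ 0.421712.
Under the Kimura two-parameter model, d = −½ ln(1 − 2P − Q) − ¼ ln(1 − 2Q).
1 − 2P − Q = 0.442172, giving −½ ln(0.442172) = 0.408028.
1 − 2Q = 0.156576, giving −¼ ln(0.156576) = 0.463553.
d = 0.408028 + 0.463553 = 0.871581.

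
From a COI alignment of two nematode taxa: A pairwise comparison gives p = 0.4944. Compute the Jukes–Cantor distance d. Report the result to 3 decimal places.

d = −(3/4) ln(1 − 4p/3) = −0.75 ln(1 − 0.6592) = −0.75 ln(0.3408)
  = −0.75 × (-1.076459) = 0.807344 substitutions/site.

0.807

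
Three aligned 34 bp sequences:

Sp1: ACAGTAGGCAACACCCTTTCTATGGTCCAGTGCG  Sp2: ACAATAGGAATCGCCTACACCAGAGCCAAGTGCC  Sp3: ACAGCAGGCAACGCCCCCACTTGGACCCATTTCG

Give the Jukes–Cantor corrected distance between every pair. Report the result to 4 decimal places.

d(Sp1,Sp2) = 0.5972, d(Sp1,Sp3) = 0.4234, d(Sp2,Sp3) = 0.5972

Sp1–Sp2: 14/34 sites differ → p ≈ 0.411765, d = −0.75 ln(1 − 0.54902) = 0.597249 ≈ 0.5972.
Sp1–Sp3: 11/34 sites differ → p ≈ 0.323529, d = −0.75 ln(1 − 0.431372) = 0.423397 ≈ 0.4234.
Sp2–Sp3: 14/34 sites differ → p ≈ 0.411765, d = −0.75 ln(1 − 0.54902) = 0.597249 ≈ 0.5972.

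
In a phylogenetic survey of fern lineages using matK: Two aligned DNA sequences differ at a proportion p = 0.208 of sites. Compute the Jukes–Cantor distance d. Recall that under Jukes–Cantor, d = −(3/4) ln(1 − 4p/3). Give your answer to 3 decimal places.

0.244

d = −(3/4) ln(1 − 4p/3) = −0.75 ln(1 − 0.277333) = −0.75 ln(0.722667)
  = −0.75 × (-0.324807) = 0.243605 substitutions/site.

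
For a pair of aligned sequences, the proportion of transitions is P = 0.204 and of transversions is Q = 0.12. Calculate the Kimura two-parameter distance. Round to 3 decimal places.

0.444

Under the Kimura two-parameter model, d = −½ ln(1 − 2P − Q) − ¼ ln(1 − 2Q).
1 − 2P − Q = 0.472, giving −½ ln(0.472) = 0.375388.
1 − 2Q = 0.76, giving −¼ ln(0.76) = 0.068609.
d = 0.375388 + 0.068609 = 0.443997.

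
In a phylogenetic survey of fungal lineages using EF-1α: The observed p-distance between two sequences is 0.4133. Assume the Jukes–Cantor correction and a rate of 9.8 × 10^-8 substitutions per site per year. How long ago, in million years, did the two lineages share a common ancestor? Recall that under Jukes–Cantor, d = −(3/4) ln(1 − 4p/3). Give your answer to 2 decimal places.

3.06

d = −(3/4) ln(1 − 4p/3) = −0.75 ln(1 − 0.551067) = −0.75 ln(0.448933)
  = −0.75 × (-0.800882) = 0.600662 substitutions/site.
Under a molecular clock d = 2μt, so t = d/(2μ) = 0.600662 / (2 × 9.8 × 10^-8) = 3.06 million years.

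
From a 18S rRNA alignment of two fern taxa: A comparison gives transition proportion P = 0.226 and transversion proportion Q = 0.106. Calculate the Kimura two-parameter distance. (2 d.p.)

0.47

Under the Kimura two-parameter model, d = −½ ln(1 − 2P − Q) − ¼ ln(1 − 2Q).
1 − 2P − Q = 0.442, giving −½ ln(0.442) = 0.408223.
1 − 2Q = 0.788, giving −¼ ln(0.788) = 0.059564.
d = 0.408223 + 0.059564 = 0.467787.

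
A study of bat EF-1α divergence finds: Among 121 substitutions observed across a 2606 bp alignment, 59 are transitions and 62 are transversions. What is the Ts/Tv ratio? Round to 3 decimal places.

R = 59/62 = 0.951612… ≈ 0.952 (to 3 d.p.).

0.952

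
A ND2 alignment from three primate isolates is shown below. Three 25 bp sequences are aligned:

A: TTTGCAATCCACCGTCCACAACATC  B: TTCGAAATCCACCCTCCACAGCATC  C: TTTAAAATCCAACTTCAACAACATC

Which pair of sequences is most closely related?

A–B: 4/25 differ, p = 0.160, d = 0.180.
A–C: 5/25 differ, p = 0.200, d = 0.233.
B–C: 6/25 differ, p = 0.240, d = 0.289.
The smallest distance is between A and B.

A and B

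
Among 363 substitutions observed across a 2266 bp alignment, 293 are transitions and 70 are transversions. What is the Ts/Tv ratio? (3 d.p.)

4.186

R = 293/70 = 4.185714… ≈ 4.186 (to 3 d.p.).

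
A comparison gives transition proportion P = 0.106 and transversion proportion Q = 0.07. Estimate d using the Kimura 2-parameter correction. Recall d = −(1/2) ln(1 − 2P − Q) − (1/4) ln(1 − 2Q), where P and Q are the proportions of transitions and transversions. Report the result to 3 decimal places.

0.203

Under the Kimura two-parameter model, d = −½ ln(1 − 2P − Q) − ¼ ln(1 − 2Q).
1 − 2P − Q = 0.718, giving −½ ln(0.718) = 0.165643.
1 − 2Q = 0.86, giving −¼ ln(0.86) = 0.037706.
d = 0.165643 + 0.037706 = 0.203349.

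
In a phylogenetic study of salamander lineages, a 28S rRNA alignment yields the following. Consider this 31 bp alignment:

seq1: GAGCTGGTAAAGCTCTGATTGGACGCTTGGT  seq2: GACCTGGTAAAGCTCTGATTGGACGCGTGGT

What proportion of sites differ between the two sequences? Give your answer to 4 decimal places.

0.0645

The sequences differ at 2 of 31 positions (sites 3, 27).
p = 2/31 = 0.064516… ≈ 0.0645 (to 4 d.p.).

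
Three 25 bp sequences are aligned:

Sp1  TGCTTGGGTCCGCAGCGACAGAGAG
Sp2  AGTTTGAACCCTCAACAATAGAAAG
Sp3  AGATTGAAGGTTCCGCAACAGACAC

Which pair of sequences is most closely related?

Sp2 and Sp3

Sp1–Sp2: 10/25 differ, p = 0.400, d = 0.572.
Sp1–Sp3: 12/25 differ, p = 0.480, d = 0.766.
Sp2–Sp3: 9/25 differ, p = 0.360, d = 0.490.
The smallest distance is between Sp2 and Sp3.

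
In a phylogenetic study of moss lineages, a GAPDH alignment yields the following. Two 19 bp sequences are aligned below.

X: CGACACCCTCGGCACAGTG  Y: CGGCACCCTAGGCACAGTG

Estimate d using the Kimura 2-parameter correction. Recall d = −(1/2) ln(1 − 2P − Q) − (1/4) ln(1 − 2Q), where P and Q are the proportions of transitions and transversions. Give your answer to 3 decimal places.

0.114

Of 19 sites, 1 differences are transitions and 1 are transversions, so P = 1/19 ≈ 0.052632 and Q = 1/19 ≈ 0.052632.
Under the Kimura two-parameter model, d = −½ ln(1 − 2P − Q) − ¼ ln(1 − 2Q).
1 − 2P − Q = 0.842104, giving −½ ln(0.842104) = 0.085926.
1 − 2Q = 0.894736, giving −¼ ln(0.894736) = 0.027807.
d = 0.085926 + 0.027807 = 0.113733.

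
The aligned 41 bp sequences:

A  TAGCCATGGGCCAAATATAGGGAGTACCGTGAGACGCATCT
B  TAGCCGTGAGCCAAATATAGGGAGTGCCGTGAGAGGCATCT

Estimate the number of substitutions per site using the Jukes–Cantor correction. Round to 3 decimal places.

0.105

The sequences differ at 4 of 41 sites (6, 9, 26, 35), so p = 4/41 ≈ 0.097561.
d = −(3/4) ln(1 − 4p/3) = −0.75 ln(1 − 0.130081) = −0.75 ln(0.869919)
  = −0.75 × (-0.139355) = 0.104516 substitutions/site.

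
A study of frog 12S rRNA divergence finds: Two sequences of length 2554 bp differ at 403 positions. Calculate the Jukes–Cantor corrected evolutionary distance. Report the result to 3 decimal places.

0.177

p = 403/2554 ≈ 0.157792.
d = −(3/4) ln(1 − 4p/3) = −0.75 ln(1 − 0.210389) = −0.75 ln(0.789611)
  = −0.75 × (-0.236215) = 0.177161 substitutions/site.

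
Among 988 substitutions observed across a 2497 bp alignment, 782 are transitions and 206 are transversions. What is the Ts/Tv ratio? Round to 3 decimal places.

3.796

R = 782/206 = 3.796116… ≈ 3.796 (to 3 d.p.).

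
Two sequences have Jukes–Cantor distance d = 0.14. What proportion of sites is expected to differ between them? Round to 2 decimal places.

p = (3/4)(1 − e^(−4d/3)) = 0.75 × (1 − e^(-0.186667)) = 0.75 × (1 − 0.829720) = 0.127710.

0.13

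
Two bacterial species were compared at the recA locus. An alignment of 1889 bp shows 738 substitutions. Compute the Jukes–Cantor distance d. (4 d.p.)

p = 738/1889 ≈ 0.390683.
d = −(3/4) ln(1 − 4p/3) = −0.75 ln(1 − 0.520911) = −0.75 ln(0.479089)
  = −0.75 × (-0.735869) = 0.551902 substitutions/site.

0.5519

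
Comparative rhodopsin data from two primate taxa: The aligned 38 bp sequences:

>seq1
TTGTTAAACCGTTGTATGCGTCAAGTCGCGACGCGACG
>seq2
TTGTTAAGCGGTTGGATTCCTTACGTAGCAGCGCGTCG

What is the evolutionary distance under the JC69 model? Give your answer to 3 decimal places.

The sequences differ at 11 of 38 sites, so p = 11/38 ≈ 0.289474.
d = −(3/4) ln(1 − 4p/3) = −0.75 ln(1 − 0.385965) = −0.75 ln(0.614035)
  = −0.75 × (-0.487703) = 0.365777 substitutions/site.

0.366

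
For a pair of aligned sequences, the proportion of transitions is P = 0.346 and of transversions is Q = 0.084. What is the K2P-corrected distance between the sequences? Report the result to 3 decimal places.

0.794

Under the Kimura two-parameter model, d = −½ ln(1 − 2P − Q) − ¼ ln(1 − 2Q).
1 − 2P − Q = 0.224, giving −½ ln(0.224) = 0.748055.
1 − 2Q = 0.832, giving −¼ ln(0.832) = 0.045981.
d = 0.748055 + 0.045981 = 0.794036.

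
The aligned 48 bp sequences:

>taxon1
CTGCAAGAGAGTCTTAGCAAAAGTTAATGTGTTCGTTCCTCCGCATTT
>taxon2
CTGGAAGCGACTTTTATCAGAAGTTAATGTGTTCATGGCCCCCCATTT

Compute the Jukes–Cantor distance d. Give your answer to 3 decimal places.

0.273

The sequences differ at 11 of 48 sites, so p = 11/48 ≈ 0.229167.
d = −(3/4) ln(1 − 4p/3) = −0.75 ln(1 − 0.305556) = −0.75 ln(0.694444)
  = −0.75 × (-0.364644) = 0.273483 substitutions/site.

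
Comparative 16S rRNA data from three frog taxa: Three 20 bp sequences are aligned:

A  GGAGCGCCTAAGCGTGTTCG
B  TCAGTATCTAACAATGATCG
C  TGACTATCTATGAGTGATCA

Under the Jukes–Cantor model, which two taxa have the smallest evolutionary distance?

A–B: 9/20 differ, p = 0.450, d = 0.687.
A–C: 9/20 differ, p = 0.450, d = 0.687.
B–C: 6/20 differ, p = 0.300, d = 0.383.
The smallest distance is between B and C.

B and C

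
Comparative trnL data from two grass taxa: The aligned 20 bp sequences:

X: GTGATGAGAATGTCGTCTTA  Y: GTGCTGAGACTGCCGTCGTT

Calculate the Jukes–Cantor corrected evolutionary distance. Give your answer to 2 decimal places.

0.30

The sequences differ at 5 of 20 sites (4, 10, 13, 18, 20), so p = 5/20 = 0.25.
d = −(3/4) ln(1 − 4p/3) = −0.75 ln(1 − 0.333333) = −0.75 ln(0.666667)
  = −0.75 × (-0.405465) = 0.304099 substitutions/site.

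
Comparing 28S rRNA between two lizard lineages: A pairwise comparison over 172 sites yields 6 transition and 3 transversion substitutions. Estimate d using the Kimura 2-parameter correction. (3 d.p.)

0.055

P = 6/172 ≈ 0.034884 and Q = 3/172 ≈ 0.017442.
Under the Kimura two-parameter model, d = −½ ln(1 − 2P − Q) − ¼ ln(1 − 2Q).
1 − 2P − Q = 0.91279, giving −½ ln(0.91279) = 0.045625.
1 − 2Q = 0.965116, giving −¼ ln(0.965116) = 0.008877.
d = 0.045625 + 0.008877 = 0.054502.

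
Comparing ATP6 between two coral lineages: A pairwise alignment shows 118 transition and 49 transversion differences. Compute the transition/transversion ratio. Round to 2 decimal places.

2.41

R = 118/49 = 2.408163… ≈ 2.41 (to 2 d.p.).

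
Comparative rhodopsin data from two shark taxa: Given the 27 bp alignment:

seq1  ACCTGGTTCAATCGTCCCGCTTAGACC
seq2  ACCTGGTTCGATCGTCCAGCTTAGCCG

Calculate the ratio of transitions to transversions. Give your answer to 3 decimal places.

Transitions are A↔G and C↔T; transversions are all other mismatches.
Transitions: 1. Transversions: 3.
R = 1/3 = 0.333333… ≈ 0.333 (to 3 d.p.).

0.333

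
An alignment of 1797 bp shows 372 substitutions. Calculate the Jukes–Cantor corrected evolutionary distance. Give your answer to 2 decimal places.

0.24

p = 372/1797 ≈ 0.207012.
d = −(3/4) ln(1 − 4p/3) = −0.75 ln(1 − 0.276016) = −0.75 ln(0.723984)
  = −0.75 × (-0.322986) = 0.242240 substitutions/site.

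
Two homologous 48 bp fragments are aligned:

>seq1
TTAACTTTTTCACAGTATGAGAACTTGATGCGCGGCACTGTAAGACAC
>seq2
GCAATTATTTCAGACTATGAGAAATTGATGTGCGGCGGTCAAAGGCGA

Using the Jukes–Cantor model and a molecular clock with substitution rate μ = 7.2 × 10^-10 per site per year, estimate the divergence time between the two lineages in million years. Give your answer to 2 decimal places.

280.73

The sequences differ at 15 of 48 sites, so p = 15/48 = 0.3125.
d = −(3/4) ln(1 − 4p/3) = −0.75 ln(1 − 0.416667) = −0.75 ln(0.583333)
  = −0.75 × (-0.538997) = 0.404248 substitutions/site.
Under a molecular clock d = 2μt, so t = d/(2μ) = 0.404248 / (2 × 7.2 × 10^-10) = 280.73 million years.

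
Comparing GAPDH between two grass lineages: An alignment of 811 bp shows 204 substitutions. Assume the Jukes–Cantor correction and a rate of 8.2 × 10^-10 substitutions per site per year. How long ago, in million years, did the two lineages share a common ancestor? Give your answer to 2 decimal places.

p = 204/811 ≈ 0.251541.
d = −(3/4) ln(1 − 4p/3) = −0.75 ln(1 − 0.335388) = −0.75 ln(0.664612)
  = −0.75 × (-0.408552) = 0.306414 substitutions/site.
Under a molecular clock d = 2μt, so t = d/(2μ) = 0.306414 / (2 × 8.2 × 10^-10) = 186.84 million years.

186.84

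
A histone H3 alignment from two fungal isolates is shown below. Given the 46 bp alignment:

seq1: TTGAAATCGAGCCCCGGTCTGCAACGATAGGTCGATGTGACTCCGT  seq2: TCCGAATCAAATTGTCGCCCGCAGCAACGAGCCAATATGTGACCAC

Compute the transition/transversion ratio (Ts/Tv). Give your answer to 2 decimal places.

Transitions are A↔G and C↔T; transversions are all other mismatches.
Transitions: 19. Transversions: 6.
R = 19/6 = 3.166666… ≈ 3.17 (to 2 d.p.).

3.17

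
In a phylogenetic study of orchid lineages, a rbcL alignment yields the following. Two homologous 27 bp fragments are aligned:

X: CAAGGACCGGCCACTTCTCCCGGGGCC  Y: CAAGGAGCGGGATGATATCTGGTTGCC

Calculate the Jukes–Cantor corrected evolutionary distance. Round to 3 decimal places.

0.588

The sequences differ at 11 of 27 sites, so p = 11/27 ≈ 0.407407.
d = −(3/4) ln(1 − 4p/3) = −0.75 ln(1 − 0.543209) = −0.75 ln(0.456791)
  = −0.75 × (-0.783529) = 0.587647 substitutions/site.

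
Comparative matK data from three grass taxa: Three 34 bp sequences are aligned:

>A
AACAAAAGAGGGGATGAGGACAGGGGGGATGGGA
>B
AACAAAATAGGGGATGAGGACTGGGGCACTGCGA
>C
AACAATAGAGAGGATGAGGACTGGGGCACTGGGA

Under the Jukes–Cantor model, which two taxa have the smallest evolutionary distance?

B and C

A–B: 6/34 differ, p = 0.176, d = 0.201.
A–C: 6/34 differ, p = 0.176, d = 0.201.
B–C: 4/34 differ, p = 0.118, d = 0.128.
The smallest distance is between B and C.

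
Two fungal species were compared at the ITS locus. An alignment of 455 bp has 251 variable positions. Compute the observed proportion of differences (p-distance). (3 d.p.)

0.552

p = 251/455 = 0.551648… ≈ 0.552 (to 3 d.p.).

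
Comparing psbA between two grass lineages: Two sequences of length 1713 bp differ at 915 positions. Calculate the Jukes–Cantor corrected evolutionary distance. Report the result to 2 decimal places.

p = 915/1713 ≈ 0.534151.
d = −(3/4) ln(1 − 4p/3) = −0.75 ln(1 − 0.712201) = −0.75 ln(0.287799)
  = −0.75 × (-1.245493) = 0.934120 substitutions/site.

0.93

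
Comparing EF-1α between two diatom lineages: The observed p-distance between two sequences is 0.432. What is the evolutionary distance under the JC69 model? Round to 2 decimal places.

d = −(3/4) ln(1 − 4p/3) = −0.75 ln(1 − 0.576) = −0.75 ln(0.424)
  = −0.75 × (-0.858022) = 0.643517 substitutions/site.

0.64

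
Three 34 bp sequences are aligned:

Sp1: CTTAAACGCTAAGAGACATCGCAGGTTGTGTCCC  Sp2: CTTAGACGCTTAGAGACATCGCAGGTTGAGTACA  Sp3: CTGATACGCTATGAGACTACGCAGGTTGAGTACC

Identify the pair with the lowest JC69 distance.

Sp1 and Sp2

Sp1–Sp2: 5/34 differ, p = 0.147, d = 0.164.
Sp1–Sp3: 7/34 differ, p = 0.206, d = 0.241.
Sp2–Sp3: 7/34 differ, p = 0.206, d = 0.241.
The smallest distance is between Sp1 and Sp2.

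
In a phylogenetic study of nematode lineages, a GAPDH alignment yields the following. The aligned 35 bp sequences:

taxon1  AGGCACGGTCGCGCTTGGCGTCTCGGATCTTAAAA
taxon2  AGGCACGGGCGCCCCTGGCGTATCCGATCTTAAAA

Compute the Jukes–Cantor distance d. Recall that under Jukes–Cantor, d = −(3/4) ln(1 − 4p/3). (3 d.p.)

The sequences differ at 5 of 35 sites (9, 13, 15, 22, 25), so p = 5/35 ≈ 0.142857.
d = −(3/4) ln(1 − 4p/3) = −0.75 ln(1 − 0.190476) = −0.75 ln(0.809524)
  = −0.75 × (-0.211309) = 0.158482 substitutions/site.

0.158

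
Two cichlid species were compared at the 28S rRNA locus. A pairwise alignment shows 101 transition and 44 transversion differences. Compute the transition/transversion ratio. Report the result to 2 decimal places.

2.30

R = 101/44 = 2.295454… ≈ 2.30 (to 2 d.p.).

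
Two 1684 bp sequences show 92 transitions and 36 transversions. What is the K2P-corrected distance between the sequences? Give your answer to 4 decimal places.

0.0809

P = 92/1684 ≈ 0.054632 and Q = 36/1684 ≈ 0.021378.
Under the Kimura two-parameter model, d = −½ ln(1 − 2P − Q) − ¼ ln(1 − 2Q).
1 − 2P − Q = 0.869358, giving −½ ln(0.869358) = 0.070000.
1 − 2Q = 0.957244, giving −¼ ln(0.957244) = 0.010924.
d = 0.070000 + 0.010924 = 0.080924.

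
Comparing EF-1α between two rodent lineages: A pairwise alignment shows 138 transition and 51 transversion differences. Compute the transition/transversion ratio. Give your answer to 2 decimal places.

R = 138/51 = 2.705882… ≈ 2.71 (to 2 d.p.).

2.71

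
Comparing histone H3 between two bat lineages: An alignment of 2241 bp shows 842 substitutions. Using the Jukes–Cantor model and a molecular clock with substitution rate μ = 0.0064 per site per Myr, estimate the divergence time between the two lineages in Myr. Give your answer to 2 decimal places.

p = 842/2241 ≈ 0.375725.
d = −(3/4) ln(1 − 4p/3) = −0.75 ln(1 − 0.500967) = −0.75 ln(0.499033)
  = −0.75 × (-0.695083) = 0.521312 substitutions/site.
Under a molecular clock d = 2μt, so t = d/(2μ) = 0.521312 / (2 × 0.0064) = 40.73 Myr.

40.73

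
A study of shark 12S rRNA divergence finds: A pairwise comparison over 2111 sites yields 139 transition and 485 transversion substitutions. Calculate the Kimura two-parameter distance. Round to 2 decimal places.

P = 139/2111 ≈ 0.065846 and Q = 485/2111 ≈ 0.229749.
Under the Kimura two-parameter model, d = −½ ln(1 − 2P − Q) − ¼ ln(1 − 2Q).
1 − 2P − Q = 0.638559, giving −½ ln(0.638559) = 0.224271.
1 − 2Q = 0.540502, giving −¼ ln(0.540502) = 0.153814.
d = 0.224271 + 0.153814 = 0.378085.

0.38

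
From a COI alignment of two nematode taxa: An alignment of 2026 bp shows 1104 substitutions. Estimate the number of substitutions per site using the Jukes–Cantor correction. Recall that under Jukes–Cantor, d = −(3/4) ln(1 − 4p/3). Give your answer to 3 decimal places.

0.972

p = 1104/2026 ≈ 0.544916.
d = −(3/4) ln(1 − 4p/3) = −0.75 ln(1 − 0.726555) = −0.75 ln(0.273445)
  = −0.75 × (-1.296655) = 0.972491 substitutions/site.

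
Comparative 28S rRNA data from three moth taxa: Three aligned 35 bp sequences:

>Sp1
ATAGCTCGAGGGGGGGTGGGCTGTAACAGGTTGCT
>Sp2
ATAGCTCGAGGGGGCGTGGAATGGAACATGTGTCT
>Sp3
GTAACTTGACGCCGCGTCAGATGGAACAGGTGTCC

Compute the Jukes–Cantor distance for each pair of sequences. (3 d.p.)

Sp1–Sp2: 7/35 sites differ → p = 0.2, d = −0.75 ln(1 − 0.266667) = 0.232617 ≈ 0.233.
Sp1–Sp3: 14/35 sites differ → p = 0.4, d = −0.75 ln(1 − 0.533333) = 0.571605 ≈ 0.572.
Sp2–Sp3: 11/35 sites differ → p ≈ 0.314286, d = −0.75 ln(1 − 0.419048) = 0.407315 ≈ 0.407.

d(Sp1,Sp2) = 0.233, d(Sp1,Sp3) = 0.572, d(Sp2,Sp3) = 0.407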